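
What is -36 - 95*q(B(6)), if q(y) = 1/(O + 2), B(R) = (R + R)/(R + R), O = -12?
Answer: -53/2 ≈ -26.500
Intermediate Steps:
B(R) = 1 (B(R) = (2*R)/((2*R)) = (2*R)*(1/(2*R)) = 1)
q(y) = -1/10 (q(y) = 1/(-12 + 2) = 1/(-10) = -1/10)
-36 - 95*q(B(6)) = -36 - 95*(-1/10) = -36 + 19/2 = -53/2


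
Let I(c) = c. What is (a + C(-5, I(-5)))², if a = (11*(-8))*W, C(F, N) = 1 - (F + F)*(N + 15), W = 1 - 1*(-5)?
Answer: 182329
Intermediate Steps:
W = 6 (W = 1 + 5 = 6)
C(F, N) = 1 - 2*F*(15 + N)
a = -528 (a = (11*(-8))*6 = -88*6 = -528)
(a + C(-5, I(-5)))² = (-528 + (1 - 30*(-5) - 2*(-5)*(-5)))² = (-528 + (1 + 150 - 50))² = (-528 + 101)² = (-427)² = 182329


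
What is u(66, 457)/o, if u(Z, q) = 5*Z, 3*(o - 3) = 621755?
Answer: 45/28262 ≈ 0.0015922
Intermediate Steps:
o = 621764/3 (o = 3 + (⅓)*621755 = 3 + 621755/3 = 621764/3 ≈ 2.0725e+5)
u(66, 457)/o = (5*66)/(621764/3) = 330*(3/621764) = 45/28262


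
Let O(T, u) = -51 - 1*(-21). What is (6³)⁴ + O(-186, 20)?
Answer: 2176782306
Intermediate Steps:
O(T, u) = -30 (O(T, u) = -51 + 21 = -30)
(6³)⁴ + O(-186, 20) = (6³)⁴ - 30 = 216⁴ - 30 = 2176782336 - 30 = 2176782306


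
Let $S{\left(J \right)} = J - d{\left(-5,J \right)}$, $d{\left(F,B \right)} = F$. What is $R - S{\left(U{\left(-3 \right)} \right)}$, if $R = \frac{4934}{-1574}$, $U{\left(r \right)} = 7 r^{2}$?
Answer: $- \frac{55983}{787} \approx -71.135$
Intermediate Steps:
$R = - \frac{2467}{787}$ ($R = 4934 \left(- \frac{1}{1574}\right) = - \frac{2467}{787} \approx -3.1347$)
$S{\left(J \right)} = 5 + J$ ($S{\left(J \right)} = J - -5 = J + 5 = 5 + J$)
$R - S{\left(U{\left(-3 \right)} \right)} = - \frac{2467}{787} - \left(5 + 7 \left(-3\right)^{2}\right) = - \frac{2467}{787} - \left(5 + 7 \cdot 9\right) = - \frac{2467}{787} - \left(5 + 63\right) = - \frac{2467}{787} - 68 = - \frac{55983}{787}$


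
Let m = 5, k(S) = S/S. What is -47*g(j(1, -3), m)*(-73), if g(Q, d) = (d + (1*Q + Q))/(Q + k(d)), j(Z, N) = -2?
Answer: -3431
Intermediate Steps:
k(S) = 1
g(Q, d) = (d + 2*Q)/(1 + Q) (g(Q, d) = (d + (1*Q + Q))/(Q + 1) = (d + (Q + Q))/(1 + Q) = (d + 2*Q)/(1 + Q))
-47*g(j(1, -3), m)*(-73) = -47*(5 + 2*(-2))/(1 - 2)*(-73) = -47*(5 - 4)/(-1)*(-73) = -(-47)*(-73) = -47*(-1)*(-73) = 47*(-73) = -3431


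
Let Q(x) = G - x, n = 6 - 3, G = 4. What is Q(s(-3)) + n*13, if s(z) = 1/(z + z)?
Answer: 259/6 ≈ 43.167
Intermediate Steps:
s(z) = 1/(2*z)
n = 3
Q(x) = 4 - x
Q(s(-3)) + n*13 = (4 - 1/(2*(-3))) + 3*13 = (4 - (-1)/(2*3)) + 39 = (4 - 1*(-⅙)) + 39 = (4 + ⅙) + 39 = 25/6 + 39 = 259/6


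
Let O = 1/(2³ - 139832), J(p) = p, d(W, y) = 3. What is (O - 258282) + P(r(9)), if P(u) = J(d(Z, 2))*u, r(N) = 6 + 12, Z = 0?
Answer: -36106471873/139824 ≈ -2.5823e+5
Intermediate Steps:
r(N) = 18
O = -1/139824 (O = 1/(8 - 139832) = 1/(-139824) = -1/139824 ≈ -7.1518e-6)
P(u) = 3*u
(O - 258282) + P(r(9)) = (-1/139824 - 258282) + 3*18 = -36114022369/139824 + 54 = -36106471873/139824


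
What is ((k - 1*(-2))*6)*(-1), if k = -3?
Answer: 6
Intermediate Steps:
((k - 1*(-2))*6)*(-1) = ((-3 - 1*(-2))*6)*(-1) = ((-3 + 2)*6)*(-1) = -1*6*(-1) = -6*(-1) = 6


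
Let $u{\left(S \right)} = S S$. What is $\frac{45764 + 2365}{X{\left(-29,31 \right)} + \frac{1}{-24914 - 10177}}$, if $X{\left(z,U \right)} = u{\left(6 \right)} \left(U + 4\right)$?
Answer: $\frac{1688894739}{44214659} \approx 38.198$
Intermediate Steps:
$u{\left(S \right)} = S^{2}$
$X{\left(z,U \right)} = 144 + 36 U$ ($X{\left(z,U \right)} = 6^{2} \left(U + 4\right) = 36 \left(4 + U\right) = 144 + 36 U$)
$\frac{45764 + 2365}{X{\left(-29,31 \right)} + \frac{1}{-24914 - 10177}} = \frac{45764 + 2365}{\left(144 + 36 \cdot 31\right) + \frac{1}{-24914 - 10177}} = \frac{48129}{\left(144 + 1116\right) + \frac{1}{-35091}} = \frac{48129}{1260 - \frac{1}{35091}} = \frac{48129}{\frac{44214659}{35091}} = 48129 \cdot \frac{35091}{44214659} = \frac{1688894739}{44214659}$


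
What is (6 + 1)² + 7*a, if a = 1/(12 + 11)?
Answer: 1134/23 ≈ 49.304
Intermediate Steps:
a = 1/23 ≈ 0.043478
(6 + 1)² + 7*a = (6 + 1)² + 7*(1/23) = 7² + 7/23 = 49 + 7/23 = 1134/23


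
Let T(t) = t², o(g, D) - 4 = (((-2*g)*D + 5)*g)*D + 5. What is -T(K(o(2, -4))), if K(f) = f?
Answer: -25281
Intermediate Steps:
o(g, D) = 9 + D*g*(5 - 2*D*g) (o(g, D) = 4 + ((((-2*g)*D + 5)*g)*D + 5) = 4 + (((-2*D*g + 5)*g)*D + 5) = 4 + (((5 - 2*D*g)*g)*D + 5) = 4 + ((g*(5 - 2*D*g))*D + 5) = 4 + (D*g*(5 - 2*D*g) + 5) = 4 + (5 + D*g*(5 - 2*D*g)) = 9 + D*g*(5 - 2*D*g))
-T(K(o(2, -4))) = -(9 - 2*(-4)²*2² + 5*(-4)*2)² = -(9 - 2*16*4 - 40)² = -(9 - 128 - 40)² = -1*(-159)² = -1*25281 = -25281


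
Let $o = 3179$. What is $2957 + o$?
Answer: $6136$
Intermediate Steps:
$2957 + o = 2957 + 3179 = 6136$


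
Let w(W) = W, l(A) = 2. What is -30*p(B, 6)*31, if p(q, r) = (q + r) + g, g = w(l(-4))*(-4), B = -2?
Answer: 3720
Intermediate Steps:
g = -8 (g = 2*(-4) = -8)
p(q, r) = -8 + q + r (p(q, r) = (q + r) - 8 = -8 + q + r)
-30*p(B, 6)*31 = -30*(-8 - 2 + 6)*31 = -30*(-4)*31 = 120*31 = 3720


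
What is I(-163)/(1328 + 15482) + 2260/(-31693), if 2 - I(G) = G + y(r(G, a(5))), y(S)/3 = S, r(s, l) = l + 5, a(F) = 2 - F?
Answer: -803693/12994130 ≈ -0.061850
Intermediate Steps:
r(s, l) = 5 + l
y(S) = 3*S
I(G) = -4 - G (I(G) = 2 - (G + 3*(5 + (2 - 1*5))) = 2 - (G + 3*(5 + (2 - 5))) = 2 - (G + 3*(5 - 3)) = 2 - (G + 3*2) = 2 - (G + 6) = 2 - (6 + G) = 2 + (-6 - G) = -4 - G)
I(-163)/(1328 + 15482) + 2260/(-31693) = (-4 - 1*(-163))/(1328 + 15482) + 2260/(-31693) = (-4 + 163)/16810 + 2260*(-1/31693) = 159*(1/16810) - 2260/31693 = 159/16810 - 2260/31693 = -803693/12994130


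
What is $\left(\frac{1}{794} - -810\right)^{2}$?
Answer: $\frac{413630345881}{630436} \approx 6.561 \cdot 10^{5}$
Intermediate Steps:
$\left(\frac{1}{794} - -810\right)^{2} = \left(\frac{1}{794} + 810\right)^{2} = \left(\frac{643141}{794}\right)^{2} = \frac{413630345881}{630436}$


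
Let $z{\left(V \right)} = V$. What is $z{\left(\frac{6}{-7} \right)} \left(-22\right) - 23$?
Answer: $- \frac{29}{7} \approx -4.1429$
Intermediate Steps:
$z{\left(\frac{6}{-7} \right)} \left(-22\right) - 23 = \frac{6}{-7} \left(-22\right) - 23 = 6 \left(- \frac{1}{7}\right) \left(-22\right) - 23 = \left(- \frac{6}{7}\right) \left(-22\right) - 23 = \frac{132}{7} - 23 = - \frac{29}{7}$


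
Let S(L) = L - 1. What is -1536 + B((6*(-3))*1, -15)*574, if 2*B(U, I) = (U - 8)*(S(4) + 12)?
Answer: -113466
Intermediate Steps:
S(L) = -1 + L
B(U, I) = -60 + 15*U/2 (B(U, I) = ((U - 8)*((-1 + 4) + 12))/2 = ((-8 + U)*(3 + 12))/2 = ((-8 + U)*15)/2 = (-120 + 15*U)/2 = -60 + 15*U/2)
-1536 + B((6*(-3))*1, -15)*574 = -1536 + (-60 + 15*((6*(-3))*1)/2)*574 = -1536 + (-60 + 15*(-18*1)/2)*574 = -1536 + (-60 + (15/2)*(-18))*574 = -1536 + (-60 - 135)*574 = -1536 - 195*574 = -1536 - 111930 = -113466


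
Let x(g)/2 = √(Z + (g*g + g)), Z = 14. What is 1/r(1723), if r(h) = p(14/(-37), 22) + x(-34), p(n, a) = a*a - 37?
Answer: 447/195265 - 8*√71/195265 ≈ 0.0019440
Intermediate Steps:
x(g) = 2*√(14 + g + g²) (x(g) = 2*√(14 + (g*g + g)) = 2*√(14 + (g² + g)) = 2*√(14 + (g + g²)) = 2*√(14 + g + g²))
p(n, a) = -37 + a² (p(n, a) = a² - 37 = -37 + a²)
r(h) = 447 + 8*√71 (r(h) = (-37 + 22²) + 2*√(14 - 34 + (-34)²) = (-37 + 484) + 2*√(14 - 34 + 1156) = 447 + 2*√1136 = 447 + 2*(4*√71) = 447 + 8*√71)
1/r(1723) = 1/(447 + 8*√71)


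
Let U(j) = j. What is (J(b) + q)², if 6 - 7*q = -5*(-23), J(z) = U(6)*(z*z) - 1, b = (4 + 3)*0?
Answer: 13456/49 ≈ 274.61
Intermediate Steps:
b = 0 (b = 7*0 = 0)
J(z) = -1 + 6*z² (J(z) = 6*(z*z) - 1 = 6*z² - 1 = -1 + 6*z²)
q = -109/7 (q = 6/7 - (-5)*(-23)/7 = 6/7 - ⅐*115 = 6/7 - 115/7 = -109/7 ≈ -15.571)
(J(b) + q)² = ((-1 + 6*0²) - 109/7)² = ((-1 + 6*0) - 109/7)² = ((-1 + 0) - 109/7)² = (-1 - 109/7)² = (-116/7)² = 13456/49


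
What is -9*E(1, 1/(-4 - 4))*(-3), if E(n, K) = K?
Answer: -27/8 ≈ -3.3750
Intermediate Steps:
-9*E(1, 1/(-4 - 4))*(-3) = -9/(-4 - 4)*(-3) = -9/(-8)*(-3) = -9*(-1/8)*(-3) = (9/8)*(-3) = -27/8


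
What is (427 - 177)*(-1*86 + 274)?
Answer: 47000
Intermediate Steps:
(427 - 177)*(-1*86 + 274) = 250*(-86 + 274) = 250*188 = 47000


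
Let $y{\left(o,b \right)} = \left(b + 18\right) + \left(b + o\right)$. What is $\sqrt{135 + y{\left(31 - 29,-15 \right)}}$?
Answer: $5 \sqrt{5} \approx 11.18$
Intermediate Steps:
$y{\left(o,b \right)} = 18 + o + 2 b$ ($y{\left(o,b \right)} = \left(18 + b\right) + \left(b + o\right) = 18 + o + 2 b$)
$\sqrt{135 + y{\left(31 - 29,-15 \right)}} = \sqrt{135 + \left(18 + \left(31 - 29\right) + 2 \left(-15\right)\right)} = \sqrt{135 + \left(18 + \left(31 - 29\right) - 30\right)} = \sqrt{135 + \left(18 + 2 - 30\right)} = \sqrt{135 - 10} = \sqrt{125} = 5 \sqrt{5}$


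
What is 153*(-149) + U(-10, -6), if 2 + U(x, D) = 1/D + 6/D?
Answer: -136801/6 ≈ -22800.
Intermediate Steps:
U(x, D) = -2 + 7/D (U(x, D) = -2 + (1/D + 6/D) = -2 + 7/D)
153*(-149) + U(-10, -6) = 153*(-149) + (-2 + 7/(-6)) = -22797 + (-2 + 7*(-1/6)) = -22797 + (-2 - 7/6) = -22797 - 19/6 = -136801/6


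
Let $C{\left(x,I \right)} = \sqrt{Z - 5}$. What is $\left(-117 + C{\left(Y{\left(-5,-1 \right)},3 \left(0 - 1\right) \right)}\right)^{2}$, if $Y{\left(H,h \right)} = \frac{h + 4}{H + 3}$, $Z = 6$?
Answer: $13456$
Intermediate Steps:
$Y{\left(H,h \right)} = \frac{4 + h}{3 + H}$
$C{\left(x,I \right)} = 1$ ($C{\left(x,I \right)} = \sqrt{6 - 5} = \sqrt{1} = 1$)
$\left(-117 + C{\left(Y{\left(-5,-1 \right)},3 \left(0 - 1\right) \right)}\right)^{2} = \left(-117 + 1\right)^{2} = \left(-116\right)^{2} = 13456$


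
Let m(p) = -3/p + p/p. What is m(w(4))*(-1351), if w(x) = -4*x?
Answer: -25669/16 ≈ -1604.3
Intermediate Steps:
m(p) = 1 - 3/p (m(p) = -3/p + 1 = 1 - 3/p)
m(w(4))*(-1351) = ((-3 - 4*4)/((-4*4)))*(-1351) = ((-3 - 16)/(-16))*(-1351) = -1/16*(-19)*(-1351) = (19/16)*(-1351) = -25669/16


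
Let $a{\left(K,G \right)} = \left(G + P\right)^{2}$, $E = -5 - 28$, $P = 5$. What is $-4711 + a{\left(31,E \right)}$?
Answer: $-3927$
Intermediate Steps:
$E = -33$
$a{\left(K,G \right)} = \left(5 + G\right)^{2}$ ($a{\left(K,G \right)} = \left(G + 5\right)^{2} = \left(5 + G\right)^{2}$)
$-4711 + a{\left(31,E \right)} = -4711 + \left(5 - 33\right)^{2} = -4711 + \left(-28\right)^{2} = -4711 + 784 = -3927$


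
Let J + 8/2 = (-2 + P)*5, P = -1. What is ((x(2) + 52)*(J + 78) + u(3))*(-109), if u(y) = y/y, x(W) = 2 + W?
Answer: -360245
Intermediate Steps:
u(y) = 1
J = -19 (J = -4 + (-2 - 1)*5 = -4 - 3*5 = -4 - 15 = -19)
((x(2) + 52)*(J + 78) + u(3))*(-109) = (((2 + 2) + 52)*(-19 + 78) + 1)*(-109) = ((4 + 52)*59 + 1)*(-109) = (56*59 + 1)*(-109) = (3304 + 1)*(-109) = 3305*(-109) = -360245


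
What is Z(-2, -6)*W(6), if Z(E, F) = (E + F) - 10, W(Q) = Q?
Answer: -108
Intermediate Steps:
Z(E, F) = -10 + E + F
Z(-2, -6)*W(6) = (-10 - 2 - 6)*6 = -18*6 = -108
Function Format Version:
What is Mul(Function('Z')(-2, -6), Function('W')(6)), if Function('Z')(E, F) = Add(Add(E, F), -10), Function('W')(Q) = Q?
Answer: -108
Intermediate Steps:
Function('Z')(E, F) = Add(-10, E, F)
Mul(Function('Z')(-2, -6), Function('W')(6)) = Mul(Add(-10, -2, -6), 6) = Mul(-18, 6) = -108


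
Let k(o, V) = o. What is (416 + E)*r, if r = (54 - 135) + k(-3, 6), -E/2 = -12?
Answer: -36960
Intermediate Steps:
E = 24 (E = -2*(-12) = 24)
r = -84 (r = (54 - 135) - 3 = -81 - 3 = -84)
(416 + E)*r = (416 + 24)*(-84) = 440*(-84) = -36960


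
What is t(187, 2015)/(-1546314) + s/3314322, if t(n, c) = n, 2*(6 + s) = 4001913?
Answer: 10415750819/17255833364 ≈ 0.60361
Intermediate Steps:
s = 4001901/2 (s = -6 + (½)*4001913 = -6 + 4001913/2 = 4001901/2 ≈ 2.0010e+6)
t(187, 2015)/(-1546314) + s/3314322 = 187/(-1546314) + (4001901/2)/3314322 = 187*(-1/1546314) + (4001901/2)*(1/3314322) = -17/140574 + 1333967/2209548 = 10415750819/17255833364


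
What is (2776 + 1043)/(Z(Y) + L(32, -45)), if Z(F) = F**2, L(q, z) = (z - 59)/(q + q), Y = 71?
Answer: 30552/40315 ≈ 0.75783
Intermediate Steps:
L(q, z) = (-59 + z)/(2*q) (L(q, z) = (-59 + z)/((2*q)) = (-59 + z)*(1/(2*q)) = (-59 + z)/(2*q))
(2776 + 1043)/(Z(Y) + L(32, -45)) = (2776 + 1043)/(71**2 + (1/2)*(-59 - 45)/32) = 3819/(5041 + (1/2)*(1/32)*(-104)) = 3819/(5041 - 13/8) = 3819/(40315/8) = 3819*(8/40315) = 30552/40315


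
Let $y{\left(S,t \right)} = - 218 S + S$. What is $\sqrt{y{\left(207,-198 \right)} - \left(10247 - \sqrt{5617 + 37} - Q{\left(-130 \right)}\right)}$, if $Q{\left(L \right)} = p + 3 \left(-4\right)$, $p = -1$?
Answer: $\sqrt{-55179 + \sqrt{5654}} \approx 234.74 i$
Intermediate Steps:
$y{\left(S,t \right)} = - 217 S$
$Q{\left(L \right)} = -13$ ($Q{\left(L \right)} = -1 + 3 \left(-4\right) = -1 - 12 = -13$)
$\sqrt{y{\left(207,-198 \right)} - \left(10247 - \sqrt{5617 + 37} - Q{\left(-130 \right)}\right)} = \sqrt{\left(-217\right) 207 - \left(10260 - \sqrt{5617 + 37}\right)} = \sqrt{-44919 - \left(10260 - \sqrt{5654}\right)} = \sqrt{-55179 + \sqrt{5654}}$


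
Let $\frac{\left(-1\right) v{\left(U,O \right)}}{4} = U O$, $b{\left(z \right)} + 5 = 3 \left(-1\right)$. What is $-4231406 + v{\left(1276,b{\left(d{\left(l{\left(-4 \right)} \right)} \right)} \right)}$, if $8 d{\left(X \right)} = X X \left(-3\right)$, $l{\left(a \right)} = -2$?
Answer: $-4190574$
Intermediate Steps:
$d{\left(X \right)} = - \frac{3 X^{2}}{8}$ ($d{\left(X \right)} = \frac{X X \left(-3\right)}{8} = \frac{X^{2} \left(-3\right)}{8} = \frac{\left(-3\right) X^{2}}{8} = - \frac{3 X^{2}}{8}$)
$b{\left(z \right)} = -8$ ($b{\left(z \right)} = -5 + 3 \left(-1\right) = -5 - 3 = -8$)
$v{\left(U,O \right)} = - 4 O U$ ($v{\left(U,O \right)} = - 4 U O = - 4 O U$)
$-4231406 + v{\left(1276,b{\left(d{\left(l{\left(-4 \right)} \right)} \right)} \right)} = -4231406 - \left(-32\right) 1276 = -4231406 + 40832 = -4190574$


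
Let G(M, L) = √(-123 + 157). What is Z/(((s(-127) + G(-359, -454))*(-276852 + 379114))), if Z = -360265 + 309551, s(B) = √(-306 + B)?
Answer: -25357/(51131*√34 + 51131*I*√433) ≈ -0.0061921 + 0.022097*I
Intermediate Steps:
G(M, L) = √34
Z = -50714
Z/(((s(-127) + G(-359, -454))*(-276852 + 379114))) = -50714*1/((-276852 + 379114)*(√(-306 - 127) + √34)) = -50714*1/(102262*(√(-433) + √34)) = -50714*1/(102262*(I*√433 + √34)) = -50714*1/(102262*(√34 + I*√433)) = -50714/(102262*√34 + 102262*I*√433)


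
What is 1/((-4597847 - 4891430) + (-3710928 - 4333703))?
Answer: -1/17533908 ≈ -5.7032e-8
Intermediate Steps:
1/((-4597847 - 4891430) + (-3710928 - 4333703)) = 1/(-9489277 - 8044631) = 1/(-17533908) = -1/17533908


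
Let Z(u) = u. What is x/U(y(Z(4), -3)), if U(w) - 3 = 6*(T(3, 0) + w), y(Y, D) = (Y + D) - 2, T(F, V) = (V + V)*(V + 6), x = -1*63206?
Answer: 63206/3 ≈ 21069.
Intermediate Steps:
x = -63206
T(F, V) = 2*V*(6 + V) (T(F, V) = (2*V)*(6 + V) = 2*V*(6 + V))
y(Y, D) = -2 + D + Y (y(Y, D) = (D + Y) - 2 = -2 + D + Y)
U(w) = 3 + 6*w (U(w) = 3 + 6*(2*0*(6 + 0) + w) = 3 + 6*(2*0*6 + w) = 3 + 6*(0 + w) = 3 + 6*w)
x/U(y(Z(4), -3)) = -63206/(3 + 6*(-2 - 3 + 4)) = -63206/(3 + 6*(-1)) = -63206/(3 - 6) = -63206/(-3) = -63206*(-⅓) = 63206/3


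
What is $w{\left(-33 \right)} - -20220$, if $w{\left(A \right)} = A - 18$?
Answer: $20169$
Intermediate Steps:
$w{\left(A \right)} = -18 + A$
$w{\left(-33 \right)} - -20220 = \left(-18 - 33\right) - -20220 = -51 + 20220 = 20169$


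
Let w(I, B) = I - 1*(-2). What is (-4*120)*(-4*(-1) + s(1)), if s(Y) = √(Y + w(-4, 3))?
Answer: -1920 - 480*I ≈ -1920.0 - 480.0*I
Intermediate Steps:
w(I, B) = 2 + I (w(I, B) = I + 2 = 2 + I)
s(Y) = √(-2 + Y) (s(Y) = √(Y + (2 - 4)) = √(Y - 2) = √(-2 + Y))
(-4*120)*(-4*(-1) + s(1)) = (-4*120)*(-4*(-1) + √(-2 + 1)) = -480*(4 + √(-1)) = -480*(4 + I) = -1920 - 480*I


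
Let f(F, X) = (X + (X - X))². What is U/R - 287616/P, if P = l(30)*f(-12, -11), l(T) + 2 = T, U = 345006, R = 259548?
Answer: -437388555/5234218 ≈ -83.563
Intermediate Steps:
l(T) = -2 + T
f(F, X) = X² (f(F, X) = (X + 0)² = X²)
P = 3388 (P = (-2 + 30)*(-11)² = 28*121 = 3388)
U/R - 287616/P = 345006/259548 - 287616/3388 = 345006*(1/259548) - 287616*1/3388 = 57501/43258 - 10272/121 = -437388555/5234218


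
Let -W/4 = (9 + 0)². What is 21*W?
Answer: -6804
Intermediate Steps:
W = -324 (W = -4*(9 + 0)² = -4*9² = -4*81 = -324)
21*W = 21*(-324) = -6804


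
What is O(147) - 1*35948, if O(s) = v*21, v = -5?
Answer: -36053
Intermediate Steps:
O(s) = -105 (O(s) = -5*21 = -105)
O(147) - 1*35948 = -105 - 1*35948 = -105 - 35948 = -36053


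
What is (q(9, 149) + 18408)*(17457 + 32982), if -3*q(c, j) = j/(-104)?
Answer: 96564540785/104 ≈ 9.2850e+8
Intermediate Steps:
q(c, j) = j/312 (q(c, j) = -j/(3*(-104)) = -j*(-1)/(3*104) = -(-1)*j/312 = j/312)
(q(9, 149) + 18408)*(17457 + 32982) = ((1/312)*149 + 18408)*(17457 + 32982) = (149/312 + 18408)*50439 = (5743445/312)*50439 = 96564540785/104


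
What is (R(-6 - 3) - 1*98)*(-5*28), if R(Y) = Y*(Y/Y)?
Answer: 14980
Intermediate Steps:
R(Y) = Y (R(Y) = Y*1 = Y)
(R(-6 - 3) - 1*98)*(-5*28) = ((-6 - 3) - 1*98)*(-5*28) = (-9 - 98)*(-140) = -107*(-140) = 14980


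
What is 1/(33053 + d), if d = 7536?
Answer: 1/40589 ≈ 2.4637e-5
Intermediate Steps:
1/(33053 + d) = 1/(33053 + 7536) = 1/40589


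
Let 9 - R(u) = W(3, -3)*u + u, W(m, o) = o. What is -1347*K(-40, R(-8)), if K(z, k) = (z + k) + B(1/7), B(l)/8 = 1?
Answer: 52533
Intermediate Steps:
B(l) = 8 (B(l) = 8*1 = 8)
R(u) = 9 + 2*u (R(u) = 9 - (-3*u + u) = 9 - (-2)*u = 9 + 2*u)
K(z, k) = 8 + k + z (K(z, k) = (z + k) + 8 = (k + z) + 8 = 8 + k + z)
-1347*K(-40, R(-8)) = -1347*(8 + (9 + 2*(-8)) - 40) = -1347*(8 + (9 - 16) - 40) = -1347*(8 - 7 - 40) = -1347*(-39) = 52533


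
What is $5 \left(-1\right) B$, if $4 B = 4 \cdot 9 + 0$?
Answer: $-45$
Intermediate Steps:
$B = 9$ ($B = \frac{4 \cdot 9 + 0}{4} = \frac{36 + 0}{4} = \frac{1}{4} \cdot 36 = 9$)
$5 \left(-1\right) B = 5 \left(-1\right) 9 = \left(-5\right) 9 = -45$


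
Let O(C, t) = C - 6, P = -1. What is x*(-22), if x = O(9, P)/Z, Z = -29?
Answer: 66/29 ≈ 2.2759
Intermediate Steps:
O(C, t) = -6 + C
x = -3/29 (x = (-6 + 9)/(-29) = 3*(-1/29) = -3/29 ≈ -0.10345)
x*(-22) = -3/29*(-22) = 66/29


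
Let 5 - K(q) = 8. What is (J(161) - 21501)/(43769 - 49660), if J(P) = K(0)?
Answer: 21504/5891 ≈ 3.6503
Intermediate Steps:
K(q) = -3 (K(q) = 5 - 1*8 = 5 - 8 = -3)
J(P) = -3
(J(161) - 21501)/(43769 - 49660) = (-3 - 21501)/(43769 - 49660) = -21504/(-5891) = -21504*(-1/5891) = 21504/5891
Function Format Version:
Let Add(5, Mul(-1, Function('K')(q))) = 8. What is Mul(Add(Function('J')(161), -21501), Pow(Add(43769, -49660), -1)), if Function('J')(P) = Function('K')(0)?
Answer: Rational(21504, 5891) ≈ 3.6503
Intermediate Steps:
Function('K')(q) = -3 (Function('K')(q) = Add(5, Mul(-1, 8)) = Add(5, -8) = -3)
Function('J')(P) = -3
Mul(Add(Function('J')(161), -21501), Pow(Add(43769, -49660), -1)) = Mul(Add(-3, -21501), Pow(Add(43769, -49660), -1)) = Mul(-21504, Pow(-5891, -1)) = Mul(-21504, Rational(-1, 5891)) = Rational(21504, 5891)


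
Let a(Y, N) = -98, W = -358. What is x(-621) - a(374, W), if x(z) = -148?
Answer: -50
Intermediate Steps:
x(-621) - a(374, W) = -148 - 1*(-98) = -148 + 98 = -50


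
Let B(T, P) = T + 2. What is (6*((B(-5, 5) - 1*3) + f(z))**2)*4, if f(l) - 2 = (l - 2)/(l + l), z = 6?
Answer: 968/3 ≈ 322.67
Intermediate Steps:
B(T, P) = 2 + T
f(l) = 2 + (-2 + l)/(2*l) (f(l) = 2 + (l - 2)/(l + l) = 2 + (-2 + l)/((2*l)) = 2 + (-2 + l)*(1/(2*l)) = 2 + (-2 + l)/(2*l))
(6*((B(-5, 5) - 1*3) + f(z))**2)*4 = (6*(((2 - 5) - 1*3) + (5/2 - 1/6))**2)*4 = (6*((-3 - 3) + (5/2 - 1*1/6))**2)*4 = (6*(-6 + (5/2 - 1/6))**2)*4 = (6*(-6 + 7/3)**2)*4 = (6*(-11/3)**2)*4 = (6*(121/9))*4 = (242/3)*4 = 968/3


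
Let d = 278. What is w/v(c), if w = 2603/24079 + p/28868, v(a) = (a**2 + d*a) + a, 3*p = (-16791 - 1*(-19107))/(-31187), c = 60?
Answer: 58586968789/11023504935637194 ≈ 5.3147e-6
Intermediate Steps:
p = -772/31187 (p = ((-16791 - 1*(-19107))/(-31187))/3 = ((-16791 + 19107)*(-1/31187))/3 = (2316*(-1/31187))/3 = (1/3)*(-2316/31187) = -772/31187 ≈ -0.024754)
v(a) = a**2 + 279*a (v(a) = (a**2 + 278*a) + a = a**2 + 279*a)
w = 585869687890/5419618945741 (w = 2603/24079 - 772/31187/28868 = 2603*(1/24079) - 772/31187*1/28868 = 2603/24079 - 193/225076579 = 585869687890/5419618945741 ≈ 0.10810)
w/v(c) = 585869687890/(5419618945741*((60*(279 + 60)))) = 585869687890/(5419618945741*((60*339))) = (585869687890/5419618945741)/20340 = (585869687890/5419618945741)*(1/20340) = 58586968789/11023504935637194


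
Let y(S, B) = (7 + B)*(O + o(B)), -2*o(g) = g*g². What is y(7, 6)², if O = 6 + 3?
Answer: 1656369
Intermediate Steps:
O = 9
o(g) = -g³/2 (o(g) = -g*g²/2 = -g³/2)
y(S, B) = (7 + B)*(9 - B³/2)
y(7, 6)² = (63 + 9*6 - 7/2*6³ - ½*6⁴)² = (63 + 54 - 7/2*216 - ½*1296)² = (63 + 54 - 756 - 648)² = (-1287)² = 1656369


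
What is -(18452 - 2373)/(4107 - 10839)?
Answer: 16079/6732 ≈ 2.3884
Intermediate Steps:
-(18452 - 2373)/(4107 - 10839) = -16079/(-6732) = -16079*(-1)/6732 = -1*(-16079/6732) = 16079/6732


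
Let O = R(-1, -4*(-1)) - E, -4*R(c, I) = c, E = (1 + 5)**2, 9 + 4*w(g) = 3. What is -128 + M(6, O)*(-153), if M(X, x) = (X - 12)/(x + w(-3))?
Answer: -22744/149 ≈ -152.64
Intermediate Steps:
w(g) = -3/2 (w(g) = -9/4 + (1/4)*3 = -9/4 + 3/4 = -3/2)
E = 36 (E = 6**2 = 36)
R(c, I) = -c/4
O = -143/4 (O = -1/4*(-1) - 1*36 = 1/4 - 36 = -143/4 ≈ -35.750)
M(X, x) = (-12 + X)/(-3/2 + x) (M(X, x) = (X - 12)/(x - 3/2) = (-12 + X)/(-3/2 + x))
-128 + M(6, O)*(-153) = -128 + (2*(-12 + 6)/(-3 + 2*(-143/4)))*(-153) = -128 + (2*(-6)/(-3 - 143/2))*(-153) = -128 + (2*(-6)/(-149/2))*(-153) = -128 + (2*(-2/149)*(-6))*(-153) = -128 + (24/149)*(-153) = -128 - 3672/149 = -22744/149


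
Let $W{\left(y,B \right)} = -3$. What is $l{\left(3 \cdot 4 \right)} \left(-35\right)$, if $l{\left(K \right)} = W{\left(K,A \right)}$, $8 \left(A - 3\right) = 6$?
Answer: $105$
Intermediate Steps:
$A = \frac{15}{4}$ ($A = 3 + \frac{1}{8} \cdot 6 = 3 + \frac{3}{4} = \frac{15}{4} \approx 3.75$)
$l{\left(K \right)} = -3$
$l{\left(3 \cdot 4 \right)} \left(-35\right) = \left(-3\right) \left(-35\right) = 105$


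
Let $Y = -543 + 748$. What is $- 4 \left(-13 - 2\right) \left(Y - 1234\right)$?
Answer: $-61740$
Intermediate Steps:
$Y = 205$
$- 4 \left(-13 - 2\right) \left(Y - 1234\right) = - 4 \left(-13 - 2\right) \left(205 - 1234\right) = \left(-4\right) \left(-15\right) \left(205 - 1234\right) = 60 \left(205 - 1234\right) = 60 \left(-1029\right) = -61740$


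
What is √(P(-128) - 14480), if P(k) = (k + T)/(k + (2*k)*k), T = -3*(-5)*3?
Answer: I*√241039914330/4080 ≈ 120.33*I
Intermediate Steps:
T = 45 (T = 15*3 = 45)
P(k) = (45 + k)/(k + 2*k²) (P(k) = (k + 45)/(k + (2*k)*k) = (45 + k)/(k + 2*k²))
√(P(-128) - 14480) = √((45 - 128)/((-128)*(1 + 2*(-128))) - 14480) = √(-1/128*(-83)/(1 - 256) - 14480) = √(-1/128*(-83)/(-255) - 14480) = √(-1/128*(-1/255)*(-83) - 14480) = √(-83/32640 - 14480) = √(-472627283/32640) = I*√241039914330/4080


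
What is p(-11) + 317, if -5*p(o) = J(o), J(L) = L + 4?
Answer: 1592/5 ≈ 318.40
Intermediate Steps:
J(L) = 4 + L
p(o) = -4/5 - o/5 (p(o) = -(4 + o)/5 = -4/5 - o/5)
p(-11) + 317 = (-4/5 - 1/5*(-11)) + 317 = (-4/5 + 11/5) + 317 = 7/5 + 317 = 1592/5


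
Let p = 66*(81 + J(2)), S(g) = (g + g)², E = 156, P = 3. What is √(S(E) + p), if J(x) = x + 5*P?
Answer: 2*√25953 ≈ 322.20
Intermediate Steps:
S(g) = 4*g² (S(g) = (2*g)² = 4*g²)
J(x) = 15 + x (J(x) = x + 5*3 = x + 15 = 15 + x)
p = 6468 (p = 66*(81 + (15 + 2)) = 66*(81 + 17) = 66*98 = 6468)
√(S(E) + p) = √(4*156² + 6468) = √(4*24336 + 6468) = √(97344 + 6468) = √103812 = 2*√25953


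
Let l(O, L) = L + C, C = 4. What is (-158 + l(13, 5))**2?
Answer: 22201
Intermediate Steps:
l(O, L) = 4 + L (l(O, L) = L + 4 = 4 + L)
(-158 + l(13, 5))**2 = (-158 + (4 + 5))**2 = (-158 + 9)**2 = (-149)**2 = 22201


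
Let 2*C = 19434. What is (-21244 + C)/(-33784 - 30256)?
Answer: 11527/64040 ≈ 0.18000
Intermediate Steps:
C = 9717 (C = (1/2)*19434 = 9717)
(-21244 + C)/(-33784 - 30256) = (-21244 + 9717)/(-33784 - 30256) = -11527/(-64040) = -11527*(-1/64040) = 11527/64040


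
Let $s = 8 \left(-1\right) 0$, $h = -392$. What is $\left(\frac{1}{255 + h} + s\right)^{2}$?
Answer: $\frac{1}{18769} \approx 5.3279 \cdot 10^{-5}$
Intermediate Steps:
$s = 0$ ($s = \left(-8\right) 0 = 0$)
$\left(\frac{1}{255 + h} + s\right)^{2} = \left(\frac{1}{255 - 392} + 0\right)^{2} = \left(\frac{1}{-137} + 0\right)^{2} = \left(- \frac{1}{137} + 0\right)^{2} = \left(- \frac{1}{137}\right)^{2} = \frac{1}{18769}$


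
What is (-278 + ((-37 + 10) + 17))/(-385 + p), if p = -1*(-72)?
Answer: 288/313 ≈ 0.92013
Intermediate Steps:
p = 72
(-278 + ((-37 + 10) + 17))/(-385 + p) = (-278 + ((-37 + 10) + 17))/(-385 + 72) = (-278 + (-27 + 17))/(-313) = (-278 - 10)*(-1/313) = -288*(-1/313) = 288/313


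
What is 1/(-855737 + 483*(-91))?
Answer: -1/899690 ≈ -1.1115e-6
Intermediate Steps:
1/(-855737 + 483*(-91)) = 1/(-855737 - 43953) = 1/(-899690) = -1/899690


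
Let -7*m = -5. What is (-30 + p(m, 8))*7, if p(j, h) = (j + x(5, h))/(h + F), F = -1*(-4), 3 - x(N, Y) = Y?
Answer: -425/2 ≈ -212.50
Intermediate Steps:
x(N, Y) = 3 - Y
m = 5/7 (m = -⅐*(-5) = 5/7 ≈ 0.71429)
F = 4
p(j, h) = (3 + j - h)/(4 + h) (p(j, h) = (j + (3 - h))/(h + 4) = (3 + j - h)/(4 + h))
(-30 + p(m, 8))*7 = (-30 + (3 + 5/7 - 1*8)/(4 + 8))*7 = (-30 + (3 + 5/7 - 8)/12)*7 = (-30 + (1/12)*(-30/7))*7 = (-30 - 5/14)*7 = -425/14*7 = -425/2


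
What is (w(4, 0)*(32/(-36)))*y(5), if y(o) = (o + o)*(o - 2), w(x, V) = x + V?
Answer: -320/3 ≈ -106.67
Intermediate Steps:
w(x, V) = V + x
y(o) = 2*o*(-2 + o) (y(o) = (2*o)*(-2 + o) = 2*o*(-2 + o))
(w(4, 0)*(32/(-36)))*y(5) = ((0 + 4)*(32/(-36)))*(2*5*(-2 + 5)) = (4*(32*(-1/36)))*(2*5*3) = (4*(-8/9))*30 = -32/9*30 = -320/3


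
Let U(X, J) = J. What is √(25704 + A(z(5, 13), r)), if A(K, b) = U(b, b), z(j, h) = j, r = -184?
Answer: 4*√1595 ≈ 159.75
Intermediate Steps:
A(K, b) = b
√(25704 + A(z(5, 13), r)) = √(25704 - 184) = √25520 = 4*√1595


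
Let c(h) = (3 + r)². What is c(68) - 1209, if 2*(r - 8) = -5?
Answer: -4547/4 ≈ -1136.8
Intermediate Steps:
r = 11/2 (r = 8 + (½)*(-5) = 8 - 5/2 = 11/2 ≈ 5.5000)
c(h) = 289/4 (c(h) = (3 + 11/2)² = (17/2)² = 289/4)
c(68) - 1209 = 289/4 - 1209 = -4547/4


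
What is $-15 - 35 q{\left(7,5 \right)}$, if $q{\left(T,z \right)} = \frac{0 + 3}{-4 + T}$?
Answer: $-50$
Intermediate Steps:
$q{\left(T,z \right)} = \frac{3}{-4 + T}$
$-15 - 35 q{\left(7,5 \right)} = -15 - 35 \frac{3}{-4 + 7} = -15 - 35 \cdot \frac{3}{3} = -15 - 35 \cdot 3 \cdot \frac{1}{3} = -15 - 35 = -50$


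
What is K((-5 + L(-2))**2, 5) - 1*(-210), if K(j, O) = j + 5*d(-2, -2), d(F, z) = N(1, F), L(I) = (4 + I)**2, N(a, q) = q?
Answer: 201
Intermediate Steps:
d(F, z) = F
K(j, O) = -10 + j (K(j, O) = j + 5*(-2) = j - 10 = -10 + j)
K((-5 + L(-2))**2, 5) - 1*(-210) = (-10 + (-5 + (4 - 2)**2)**2) - 1*(-210) = (-10 + (-5 + 2**2)**2) + 210 = (-10 + (-5 + 4)**2) + 210 = (-10 + (-1)**2) + 210 = (-10 + 1) + 210 = -9 + 210 = 201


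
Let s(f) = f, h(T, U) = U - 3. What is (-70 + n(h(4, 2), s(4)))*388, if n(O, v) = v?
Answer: -25608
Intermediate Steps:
h(T, U) = -3 + U
(-70 + n(h(4, 2), s(4)))*388 = (-70 + 4)*388 = -66*388 = -25608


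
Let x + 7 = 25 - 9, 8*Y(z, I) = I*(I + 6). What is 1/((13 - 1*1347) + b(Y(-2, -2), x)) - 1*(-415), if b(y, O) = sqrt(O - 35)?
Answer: 369262598/889791 - I*sqrt(26)/1779582 ≈ 415.0 - 2.8653e-6*I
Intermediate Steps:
Y(z, I) = I*(6 + I)/8 (Y(z, I) = (I*(I + 6))/8 = (I*(6 + I))/8 = I*(6 + I)/8)
x = 9 (x = -7 + (25 - 9) = -7 + 16 = 9)
b(y, O) = sqrt(-35 + O)
1/((13 - 1*1347) + b(Y(-2, -2), x)) - 1*(-415) = 1/((13 - 1*1347) + sqrt(-35 + 9)) - 1*(-415) = 1/((13 - 1347) + sqrt(-26)) + 415 = 1/(-1334 + I*sqrt(26)) + 415 = 415 + 1/(-1334 + I*sqrt(26))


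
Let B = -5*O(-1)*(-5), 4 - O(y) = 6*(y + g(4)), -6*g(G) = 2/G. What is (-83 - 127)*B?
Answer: -55125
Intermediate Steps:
g(G) = -1/(3*G)
O(y) = 9/2 - 6*y (O(y) = 4 - 6*(y - 1/3/4) = 4 - 6*(y - 1/3*1/4) = 4 - 6*(y - 1/12) = 4 - 6*(-1/12 + y) = 4 - (-1/2 + 6*y) = 4 + (1/2 - 6*y) = 9/2 - 6*y)
B = 525/2 (B = -5*(9/2 - 6*(-1))*(-5) = -5*(9/2 + 6)*(-5) = -5*21/2*(-5) = -105/2*(-5) = 525/2 ≈ 262.50)
(-83 - 127)*B = (-83 - 127)*(525/2) = -210*525/2 = -55125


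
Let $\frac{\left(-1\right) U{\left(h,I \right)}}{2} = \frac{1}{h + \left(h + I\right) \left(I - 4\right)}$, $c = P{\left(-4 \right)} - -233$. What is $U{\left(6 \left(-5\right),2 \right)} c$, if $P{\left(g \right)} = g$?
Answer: $- \frac{229}{13} \approx -17.615$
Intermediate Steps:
$c = 229$ ($c = -4 - -233 = -4 + 233 = 229$)
$U{\left(h,I \right)} = - \frac{2}{h + \left(-4 + I\right) \left(I + h\right)}$ ($U{\left(h,I \right)} = - \frac{2}{h + \left(h + I\right) \left(I - 4\right)} = - \frac{2}{h + \left(I + h\right) \left(-4 + I\right)} = - \frac{2}{h + \left(-4 + I\right) \left(I + h\right)}$)
$U{\left(6 \left(-5\right),2 \right)} c = - \frac{2}{2^{2} - 8 - 3 \cdot 6 \left(-5\right) + 2 \cdot 6 \left(-5\right)} 229 = - \frac{2}{4 - 8 - -90 + 2 \left(-30\right)} 229 = - \frac{2}{4 - 8 + 90 - 60} \cdot 229 = - \frac{2}{26} \cdot 229 = \left(-2\right) \frac{1}{26} \cdot 229 = \left(- \frac{1}{13}\right) 229 = - \frac{229}{13}$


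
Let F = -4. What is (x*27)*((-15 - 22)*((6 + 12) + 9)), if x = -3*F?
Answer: -323676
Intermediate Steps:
x = 12 (x = -3*(-4) = 12)
(x*27)*((-15 - 22)*((6 + 12) + 9)) = (12*27)*((-15 - 22)*((6 + 12) + 9)) = 324*(-37*(18 + 9)) = 324*(-37*27) = 324*(-999) = -323676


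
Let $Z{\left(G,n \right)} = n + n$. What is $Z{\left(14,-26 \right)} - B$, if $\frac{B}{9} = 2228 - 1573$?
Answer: $-5947$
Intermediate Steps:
$Z{\left(G,n \right)} = 2 n$
$B = 5895$ ($B = 9 \left(2228 - 1573\right) = 9 \cdot 655 = 5895$)
$Z{\left(14,-26 \right)} - B = 2 \left(-26\right) - 5895 = -52 - 5895 = -5947$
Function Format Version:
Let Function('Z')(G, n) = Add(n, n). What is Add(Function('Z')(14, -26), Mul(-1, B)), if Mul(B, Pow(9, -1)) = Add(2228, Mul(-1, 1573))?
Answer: -5947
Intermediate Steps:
Function('Z')(G, n) = Mul(2, n)
B = 5895 (B = Mul(9, Add(2228, Mul(-1, 1573))) = Mul(9, Add(2228, -1573)) = Mul(9, 655) = 5895)
Add(Function('Z')(14, -26), Mul(-1, B)) = Add(Mul(2, -26), Mul(-1, 5895)) = Add(-52, -5895) = -5947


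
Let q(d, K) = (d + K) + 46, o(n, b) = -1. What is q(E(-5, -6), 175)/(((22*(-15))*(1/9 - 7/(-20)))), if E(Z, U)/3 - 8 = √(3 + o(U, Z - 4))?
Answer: -1470/913 - 18*√2/913 ≈ -1.6380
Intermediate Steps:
E(Z, U) = 24 + 3*√2 (E(Z, U) = 24 + 3*√(3 - 1) = 24 + 3*√2)
q(d, K) = 46 + K + d (q(d, K) = (K + d) + 46 = 46 + K + d)
q(E(-5, -6), 175)/(((22*(-15))*(1/9 - 7/(-20)))) = (46 + 175 + (24 + 3*√2))/(((22*(-15))*(1/9 - 7/(-20)))) = (245 + 3*√2)/((-330*(1*(⅑) - 7*(-1/20)))) = (245 + 3*√2)/((-330*(⅑ + 7/20))) = (245 + 3*√2)/((-330*83/180)) = (245 + 3*√2)/(-913/6) = (245 + 3*√2)*(-6/913) = -1470/913 - 18*√2/913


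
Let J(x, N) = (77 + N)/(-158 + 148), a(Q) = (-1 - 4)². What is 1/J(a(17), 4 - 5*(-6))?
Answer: -10/111 ≈ -0.090090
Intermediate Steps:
a(Q) = 25 (a(Q) = (-5)² = 25)
J(x, N) = -77/10 - N/10 (J(x, N) = (77 + N)/(-10) = (77 + N)*(-⅒) = -77/10 - N/10)
1/J(a(17), 4 - 5*(-6)) = 1/(-77/10 - (4 - 5*(-6))/10) = 1/(-77/10 - (4 + 30)/10) = 1/(-77/10 - ⅒*34) = 1/(-77/10 - 17/5) = 1/(-111/10) = -10/111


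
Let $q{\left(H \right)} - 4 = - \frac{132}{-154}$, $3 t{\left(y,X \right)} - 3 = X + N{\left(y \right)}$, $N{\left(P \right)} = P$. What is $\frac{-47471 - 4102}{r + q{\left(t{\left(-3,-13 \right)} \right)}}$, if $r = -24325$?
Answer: $\frac{120337}{56747} \approx 2.1206$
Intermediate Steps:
$t{\left(y,X \right)} = 1 + \frac{X}{3} + \frac{y}{3}$ ($t{\left(y,X \right)} = 1 + \frac{X + y}{3} = 1 + \left(\frac{X}{3} + \frac{y}{3}\right) = 1 + \frac{X}{3} + \frac{y}{3}$)
$q{\left(H \right)} = \frac{34}{7}$ ($q{\left(H \right)} = 4 - \frac{132}{-154} = 4 - - \frac{6}{7} = 4 + \frac{6}{7} = \frac{34}{7}$)
$\frac{-47471 - 4102}{r + q{\left(t{\left(-3,-13 \right)} \right)}} = \frac{-47471 - 4102}{-24325 + \frac{34}{7}} = - \frac{51573}{- \frac{170241}{7}} = \left(-51573\right) \left(- \frac{7}{170241}\right) = \frac{120337}{56747}$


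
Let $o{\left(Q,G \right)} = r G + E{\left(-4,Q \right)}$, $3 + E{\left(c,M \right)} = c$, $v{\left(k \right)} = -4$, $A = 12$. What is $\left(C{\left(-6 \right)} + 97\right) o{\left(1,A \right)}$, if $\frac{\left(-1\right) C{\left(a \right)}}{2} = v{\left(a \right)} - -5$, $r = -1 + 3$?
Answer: $1615$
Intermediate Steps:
$r = 2$
$E{\left(c,M \right)} = -3 + c$
$o{\left(Q,G \right)} = -7 + 2 G$ ($o{\left(Q,G \right)} = 2 G - 7 = -7 + 2 G$)
$C{\left(a \right)} = -2$ ($C{\left(a \right)} = - 2 \left(-4 - -5\right) = - 2 \left(-4 + 5\right) = \left(-2\right) 1 = -2$)
$\left(C{\left(-6 \right)} + 97\right) o{\left(1,A \right)} = \left(-2 + 97\right) \left(-7 + 2 \cdot 12\right) = 95 \left(-7 + 24\right) = 95 \cdot 17 = 1615$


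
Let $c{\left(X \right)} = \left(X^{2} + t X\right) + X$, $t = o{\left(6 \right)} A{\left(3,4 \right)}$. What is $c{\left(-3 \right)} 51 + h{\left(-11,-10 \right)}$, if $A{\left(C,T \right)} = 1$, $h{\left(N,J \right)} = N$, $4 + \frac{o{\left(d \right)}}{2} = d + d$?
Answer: $-2153$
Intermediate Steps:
$o{\left(d \right)} = -8 + 4 d$ ($o{\left(d \right)} = -8 + 2 \left(d + d\right) = -8 + 2 \cdot 2 d = -8 + 4 d$)
$t = 16$ ($t = \left(-8 + 4 \cdot 6\right) 1 = \left(-8 + 24\right) 1 = 16 \cdot 1 = 16$)
$c{\left(X \right)} = X^{2} + 17 X$ ($c{\left(X \right)} = \left(X^{2} + 16 X\right) + X = X^{2} + 17 X$)
$c{\left(-3 \right)} 51 + h{\left(-11,-10 \right)} = - 3 \left(17 - 3\right) 51 - 11 = \left(-3\right) 14 \cdot 51 - 11 = \left(-42\right) 51 - 11 = -2142 - 11 = -2153$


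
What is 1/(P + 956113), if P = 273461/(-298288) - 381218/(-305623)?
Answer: 91163673424/87162803425224493 ≈ 1.0459e-6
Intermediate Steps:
P = 30136783581/91163673424 (P = 273461*(-1/298288) - 381218*(-1/305623) = -273461/298288 + 381218/305623 = 30136783581/91163673424 ≈ 0.33058)
1/(P + 956113) = 1/(30136783581/91163673424 + 956113) = 1/(87162803425224493/91163673424) = 91163673424/87162803425224493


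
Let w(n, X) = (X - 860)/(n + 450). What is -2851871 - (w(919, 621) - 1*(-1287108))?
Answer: -5666262012/1369 ≈ -4.1390e+6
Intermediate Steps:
w(n, X) = (-860 + X)/(450 + n)
-2851871 - (w(919, 621) - 1*(-1287108)) = -2851871 - ((-860 + 621)/(450 + 919) - 1*(-1287108)) = -2851871 - (-239/1369 + 1287108) = -2851871 - 1*1762050613/1369 = -2851871 - 1762050613/1369 = -5666262012/1369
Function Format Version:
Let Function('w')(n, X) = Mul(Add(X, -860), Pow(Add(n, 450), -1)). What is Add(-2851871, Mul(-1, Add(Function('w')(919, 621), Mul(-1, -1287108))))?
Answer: Rational(-5666262012, 1369) ≈ -4.1390e+6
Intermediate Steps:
Function('w')(n, X) = Mul(Pow(Add(450, n), -1), Add(-860, X)) (Function('w')(n, X) = Mul(Add(-860, X), Pow(Add(450, n), -1)) = Mul(Pow(Add(450, n), -1), Add(-860, X)))
Add(-2851871, Mul(-1, Add(Function('w')(919, 621), Mul(-1, -1287108)))) = Add(-2851871, Mul(-1, Add(Mul(Pow(Add(450, 919), -1), Add(-860, 621)), Mul(-1, -1287108)))) = Add(-2851871, Mul(-1, Add(Mul(Pow(1369, -1), -239), 1287108))) = Add(-2851871, Mul(-1, Add(Mul(Rational(1, 1369), -239), 1287108))) = Add(-2851871, Mul(-1, Add(Rational(-239, 1369), 1287108))) = Add(-2851871, Mul(-1, Rational(1762050613, 1369))) = Add(-2851871, Rational(-1762050613, 1369)) = Rational(-5666262012, 1369)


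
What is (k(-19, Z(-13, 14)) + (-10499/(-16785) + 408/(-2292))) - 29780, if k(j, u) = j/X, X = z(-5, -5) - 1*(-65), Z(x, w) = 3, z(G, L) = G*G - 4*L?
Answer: -420076199107/14106114 ≈ -29780.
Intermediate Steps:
z(G, L) = G² - 4*L
X = 110 (X = ((-5)² - 4*(-5)) - 1*(-65) = (25 + 20) + 65 = 45 + 65 = 110)
k(j, u) = j/110
(k(-19, Z(-13, 14)) + (-10499/(-16785) + 408/(-2292))) - 29780 = ((1/110)*(-19) + (-10499/(-16785) + 408/(-2292))) - 29780 = (-19/110 + (-10499*(-1/16785) + 408*(-1/2292))) - 29780 = (-19/110 + (10499/16785 - 34/191)) - 29780 = (-19/110 + 1434619/3205935) - 29780 = 3875813/14106114 - 29780 = -420076199107/14106114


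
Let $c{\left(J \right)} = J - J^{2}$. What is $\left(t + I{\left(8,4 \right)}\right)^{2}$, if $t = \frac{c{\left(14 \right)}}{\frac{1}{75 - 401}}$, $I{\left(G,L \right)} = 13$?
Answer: $3521829025$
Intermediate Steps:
$t = 59332$ ($t = \frac{14 \left(1 - 14\right)}{\frac{1}{75 - 401}} = \frac{14 \left(1 - 14\right)}{\frac{1}{-326}} = \frac{14 \left(-13\right)}{- \frac{1}{326}} = \left(-182\right) \left(-326\right) = 59332$)
$\left(t + I{\left(8,4 \right)}\right)^{2} = \left(59332 + 13\right)^{2} = 59345^{2} = 3521829025$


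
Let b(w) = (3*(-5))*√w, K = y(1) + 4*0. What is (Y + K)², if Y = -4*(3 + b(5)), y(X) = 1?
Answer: 18121 - 1320*√5 ≈ 15169.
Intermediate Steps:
K = 1 (K = 1 + 4*0 = 1 + 0 = 1)
b(w) = -15*√w
Y = -12 + 60*√5 (Y = -4*(3 - 15*√5) = -12 + 60*√5 ≈ 122.16)
(Y + K)² = ((-12 + 60*√5) + 1)² = (-11 + 60*√5)²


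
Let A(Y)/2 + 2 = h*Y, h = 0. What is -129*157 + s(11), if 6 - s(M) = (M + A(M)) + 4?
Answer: -20258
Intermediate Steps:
A(Y) = -4 (A(Y) = -4 + 2*(0*Y) = -4 + 2*0 = -4 + 0 = -4)
s(M) = 6 - M (s(M) = 6 - ((M - 4) + 4) = 6 - ((-4 + M) + 4) = 6 - M)
-129*157 + s(11) = -129*157 + (6 - 1*11) = -20253 + (6 - 11) = -20253 - 5 = -20258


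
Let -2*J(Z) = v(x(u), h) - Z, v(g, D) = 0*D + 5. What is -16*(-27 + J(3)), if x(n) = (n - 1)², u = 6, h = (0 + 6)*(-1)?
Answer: 448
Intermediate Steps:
h = -6 (h = 6*(-1) = -6)
x(n) = (-1 + n)²
v(g, D) = 5 (v(g, D) = 0 + 5 = 5)
J(Z) = -5/2 + Z/2 (J(Z) = -(5 - Z)/2 = -5/2 + Z/2)
-16*(-27 + J(3)) = -16*(-27 + (-5/2 + (½)*3)) = -16*(-27 + (-5/2 + 3/2)) = -16*(-27 - 1) = -16*(-28) = 448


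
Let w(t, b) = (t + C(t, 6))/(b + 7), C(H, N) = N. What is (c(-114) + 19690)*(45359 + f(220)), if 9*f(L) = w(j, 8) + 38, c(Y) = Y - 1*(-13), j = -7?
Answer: 119963702026/135 ≈ 8.8862e+8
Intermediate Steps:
w(t, b) = (6 + t)/(7 + b) (w(t, b) = (t + 6)/(b + 7) = (6 + t)/(7 + b))
c(Y) = 13 + Y (c(Y) = Y + 13 = 13 + Y)
f(L) = 569/135 (f(L) = ((6 - 7)/(7 + 8) + 38)/9 = (-1/15 + 38)/9 = (⅑)*(569/15) = 569/135)
(c(-114) + 19690)*(45359 + f(220)) = ((13 - 114) + 19690)*(45359 + 569/135) = (-101 + 19690)*(6124034/135) = 19589*(6124034/135) = 119963702026/135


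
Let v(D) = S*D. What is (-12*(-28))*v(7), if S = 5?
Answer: 11760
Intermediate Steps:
v(D) = 5*D
(-12*(-28))*v(7) = (-12*(-28))*(5*7) = 336*35 = 11760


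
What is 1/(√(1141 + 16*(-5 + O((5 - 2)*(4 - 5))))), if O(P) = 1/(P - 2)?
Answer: √26445/5289 ≈ 0.030747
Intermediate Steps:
O(P) = 1/(-2 + P)
1/(√(1141 + 16*(-5 + O((5 - 2)*(4 - 5))))) = 1/(√(1141 + 16*(-5 + 1/(-2 + (5 - 2)*(4 - 5))))) = 1/(√(1141 + 16*(-5 + 1/(-2 + 3*(-1))))) = 1/(√(1141 + 16*(-5 + 1/(-2 - 3)))) = 1/(√(1141 + 16*(-5 + 1/(-5)))) = 1/(√(1141 + 16*(-5 - ⅕))) = 1/(√(1141 + 16*(-26/5))) = 1/(√(1141 - 416/5)) = 1/(√(5289/5)) = 1/(√26445/5) = √26445/5289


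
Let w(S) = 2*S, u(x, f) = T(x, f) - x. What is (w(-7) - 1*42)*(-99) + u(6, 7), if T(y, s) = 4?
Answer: 5542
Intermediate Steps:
u(x, f) = 4 - x
(w(-7) - 1*42)*(-99) + u(6, 7) = (2*(-7) - 1*42)*(-99) + (4 - 1*6) = (-14 - 42)*(-99) + (4 - 6) = -56*(-99) - 2 = 5544 - 2 = 5542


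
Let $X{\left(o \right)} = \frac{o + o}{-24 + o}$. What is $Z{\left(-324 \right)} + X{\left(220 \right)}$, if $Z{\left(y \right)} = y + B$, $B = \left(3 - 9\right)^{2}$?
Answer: $- \frac{14002}{49} \approx -285.75$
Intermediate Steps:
$X{\left(o \right)} = \frac{2 o}{-24 + o}$
$B = 36$ ($B = \left(-6\right)^{2} = 36$)
$Z{\left(y \right)} = 36 + y$ ($Z{\left(y \right)} = y + 36 = 36 + y$)
$Z{\left(-324 \right)} + X{\left(220 \right)} = \left(36 - 324\right) + 2 \cdot 220 \frac{1}{-24 + 220} = -288 + 2 \cdot 220 \cdot \frac{1}{196} = -288 + \frac{110}{49} = - \frac{14002}{49}$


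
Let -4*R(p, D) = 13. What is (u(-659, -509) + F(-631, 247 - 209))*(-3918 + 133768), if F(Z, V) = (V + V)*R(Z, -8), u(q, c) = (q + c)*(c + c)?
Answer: 154362693450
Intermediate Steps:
R(p, D) = -13/4 (R(p, D) = -1/4*13 = -13/4)
u(q, c) = 2*c*(c + q) (u(q, c) = (c + q)*(2*c) = 2*c*(c + q))
F(Z, V) = -13*V/2 (F(Z, V) = (V + V)*(-13/4) = (2*V)*(-13/4) = -13*V/2)
(u(-659, -509) + F(-631, 247 - 209))*(-3918 + 133768) = (2*(-509)*(-509 - 659) - 13*(247 - 209)/2)*(-3918 + 133768) = (2*(-509)*(-1168) - 13/2*38)*129850 = (1189024 - 247)*129850 = 1188777*129850 = 154362693450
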